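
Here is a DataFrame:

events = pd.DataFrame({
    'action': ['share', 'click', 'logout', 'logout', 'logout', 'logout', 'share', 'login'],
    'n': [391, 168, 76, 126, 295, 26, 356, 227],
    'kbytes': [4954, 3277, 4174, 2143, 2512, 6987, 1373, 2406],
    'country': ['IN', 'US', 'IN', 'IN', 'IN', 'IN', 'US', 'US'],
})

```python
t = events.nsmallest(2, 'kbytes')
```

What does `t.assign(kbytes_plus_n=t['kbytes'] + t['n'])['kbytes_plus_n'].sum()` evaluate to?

take 2 rows with smallest kbytes:
   action    n  kbytes country
6   share  356    1373      US
3  logout  126    2143      IN
add column kbytes_plus_n = t['kbytes'] + t['n']:
   action    n  kbytes country  kbytes_plus_n
6   share  356    1373      US           1729
3  logout  126    2143      IN           2269
Then the sum of column 'kbytes_plus_n': 3998

3998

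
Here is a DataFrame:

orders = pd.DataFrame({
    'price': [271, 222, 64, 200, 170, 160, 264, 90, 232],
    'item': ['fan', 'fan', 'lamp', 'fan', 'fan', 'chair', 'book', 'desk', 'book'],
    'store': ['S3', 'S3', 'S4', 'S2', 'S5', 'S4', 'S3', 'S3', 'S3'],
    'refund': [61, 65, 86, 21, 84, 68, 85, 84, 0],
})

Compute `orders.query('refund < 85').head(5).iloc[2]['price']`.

filter rows where refund < 85:
   price   item store  refund
0    271    fan    S3      61
1    222    fan    S3      65
3    200    fan    S2      21
4    170    fan    S5      84
5    160  chair    S4      68
7     90   desk    S3      84
8    232   book    S3       0
take first 5 rows:
   price   item store  refund
0    271    fan    S3      61
1    222    fan    S3      65
3    200    fan    S2      21
4    170    fan    S5      84
5    160  chair    S4      68

200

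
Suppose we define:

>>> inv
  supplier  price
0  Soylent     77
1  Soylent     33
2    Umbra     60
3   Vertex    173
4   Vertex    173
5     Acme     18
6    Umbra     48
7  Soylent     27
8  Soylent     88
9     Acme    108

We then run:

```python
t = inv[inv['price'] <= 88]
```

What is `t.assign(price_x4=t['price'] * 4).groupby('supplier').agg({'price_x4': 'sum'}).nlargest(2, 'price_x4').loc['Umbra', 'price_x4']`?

432

filter rows where price <= 88:
  supplier  price
0  Soylent     77
1  Soylent     33
2    Umbra     60
5     Acme     18
6    Umbra     48
7  Soylent     27
8  Soylent     88
add column price_x4 = t['price'] * 4:
  supplier  price  price_x4
0  Soylent     77       308
1  Soylent     33       132
2    Umbra     60       240
5     Acme     18        72
6    Umbra     48       192
7  Soylent     27       108
8  Soylent     88       352
group by supplier, sum of price_x4:
          price_x4
supplier          
Acme            72
Soylent        900
Umbra          432
take 2 rows with largest price_x4:
          price_x4
supplier          
Soylent        900
Umbra          432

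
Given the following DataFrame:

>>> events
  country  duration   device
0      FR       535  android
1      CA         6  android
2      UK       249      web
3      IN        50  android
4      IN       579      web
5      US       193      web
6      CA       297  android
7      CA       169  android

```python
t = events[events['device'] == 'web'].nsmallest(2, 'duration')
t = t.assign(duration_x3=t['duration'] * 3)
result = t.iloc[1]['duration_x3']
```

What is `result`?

filter rows where device == 'web':
  country  duration device
2      UK       249    web
4      IN       579    web
5      US       193    web
take 2 rows with smallest duration:
  country  duration device
5      US       193    web
2      UK       249    web
add column duration_x3 = t['duration'] * 3:
  country  duration device  duration_x3
5      US       193    web          579
2      UK       249    web          747
value at position 1, column 'duration_x3' → 747

747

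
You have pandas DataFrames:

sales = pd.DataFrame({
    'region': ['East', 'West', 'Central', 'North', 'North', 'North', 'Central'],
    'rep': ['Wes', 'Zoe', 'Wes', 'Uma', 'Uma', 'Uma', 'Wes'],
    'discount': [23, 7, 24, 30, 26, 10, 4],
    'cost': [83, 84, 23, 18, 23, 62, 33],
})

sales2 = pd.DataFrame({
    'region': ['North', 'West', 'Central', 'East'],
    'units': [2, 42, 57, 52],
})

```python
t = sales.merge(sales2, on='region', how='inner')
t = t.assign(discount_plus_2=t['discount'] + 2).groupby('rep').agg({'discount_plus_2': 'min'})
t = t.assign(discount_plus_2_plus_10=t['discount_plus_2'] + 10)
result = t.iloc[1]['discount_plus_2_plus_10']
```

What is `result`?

merge on 'region' (how='inner') → 7 rows:
    region  rep  discount  cost  units
0     East  Wes        23    83     52
1     West  Zoe         7    84     42
2  Central  Wes        24    23     57
3    North  Uma        30    18      2
4    North  Uma        26    23      2
5    North  Uma        10    62      2
6  Central  Wes         4    33     57
add column discount_plus_2 = t['discount'] + 2:
    region  rep  discount  cost  units  discount_plus_2
0     East  Wes        23    83     52               25
1     West  Zoe         7    84     42                9
2  Central  Wes        24    23     57               26
3    North  Uma        30    18      2               32
4    North  Uma        26    23      2               28
5    North  Uma        10    62      2               12
6  Central  Wes         4    33     57                6
group by rep, min of discount_plus_2:
     discount_plus_2
rep                 
Uma               12
Wes                6
Zoe                9
add column discount_plus_2_plus_10 = t['discount_plus_2'] + 10:
     discount_plus_2  discount_plus_2_plus_10
rep                                          
Uma               12                       22
Wes                6                       16
Zoe                9                       19
Then the value at position 1, column 'discount_plus_2_plus_10': 16

16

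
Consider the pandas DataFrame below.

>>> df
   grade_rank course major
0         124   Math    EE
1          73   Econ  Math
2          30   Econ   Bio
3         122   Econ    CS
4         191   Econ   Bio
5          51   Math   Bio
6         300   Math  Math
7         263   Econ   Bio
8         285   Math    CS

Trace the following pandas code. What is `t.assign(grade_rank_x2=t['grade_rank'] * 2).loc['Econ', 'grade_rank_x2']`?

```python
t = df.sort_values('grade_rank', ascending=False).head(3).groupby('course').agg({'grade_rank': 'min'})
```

526

sort by grade_rank descending:
   grade_rank course major
6         300   Math  Math
8         285   Math    CS
7         263   Econ   Bio
4         191   Econ   Bio
0         124   Math    EE
3         122   Econ    CS
1          73   Econ  Math
5          51   Math   Bio
2          30   Econ   Bio
take first 3 rows:
   grade_rank course major
6         300   Math  Math
8         285   Math    CS
7         263   Econ   Bio
group by course, min of grade_rank:
        grade_rank
course            
Econ           263
Math           285
add column grade_rank_x2 = t['grade_rank'] * 2:
        grade_rank  grade_rank_x2
course                           
Econ           263            526
Math           285            570
Finally, value at row 'Econ', column 'grade_rank_x2' = 526.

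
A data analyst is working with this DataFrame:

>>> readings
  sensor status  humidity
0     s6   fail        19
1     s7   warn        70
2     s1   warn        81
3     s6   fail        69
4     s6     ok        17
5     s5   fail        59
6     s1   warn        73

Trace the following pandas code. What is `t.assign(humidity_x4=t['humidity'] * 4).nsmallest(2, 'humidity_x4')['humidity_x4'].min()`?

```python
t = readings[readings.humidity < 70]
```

filter rows where humidity < 70:
  sensor status  humidity
0     s6   fail        19
3     s6   fail        69
4     s6     ok        17
5     s5   fail        59
add column humidity_x4 = t['humidity'] * 4:
  sensor status  humidity  humidity_x4
0     s6   fail        19           76
3     s6   fail        69          276
4     s6     ok        17           68
5     s5   fail        59          236
take 2 rows with smallest humidity_x4:
  sensor status  humidity  humidity_x4
4     s6     ok        17           68
0     s6   fail        19           76

68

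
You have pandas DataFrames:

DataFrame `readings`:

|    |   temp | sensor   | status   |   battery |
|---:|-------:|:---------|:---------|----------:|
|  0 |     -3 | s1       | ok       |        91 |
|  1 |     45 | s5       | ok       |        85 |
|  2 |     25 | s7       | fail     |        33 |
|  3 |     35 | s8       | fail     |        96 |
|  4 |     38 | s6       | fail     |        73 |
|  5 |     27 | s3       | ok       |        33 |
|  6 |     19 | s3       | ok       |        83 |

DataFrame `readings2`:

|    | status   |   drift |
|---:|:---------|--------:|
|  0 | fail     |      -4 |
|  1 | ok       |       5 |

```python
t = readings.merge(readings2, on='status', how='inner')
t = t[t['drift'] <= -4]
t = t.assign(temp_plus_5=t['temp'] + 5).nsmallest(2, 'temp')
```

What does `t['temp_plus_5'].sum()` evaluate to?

70

merge on 'status' (how='inner') → 7 rows:
   temp sensor status  battery  drift
0    -3     s1     ok       91      5
1    45     s5     ok       85      5
2    25     s7   fail       33     -4
3    35     s8   fail       96     -4
4    38     s6   fail       73     -4
5    27     s3     ok       33      5
6    19     s3     ok       83      5
filter rows where drift <= -4:
   temp sensor status  battery  drift
2    25     s7   fail       33     -4
3    35     s8   fail       96     -4
4    38     s6   fail       73     -4
add column temp_plus_5 = t['temp'] + 5:
   temp sensor status  battery  drift  temp_plus_5
2    25     s7   fail       33     -4           30
3    35     s8   fail       96     -4           40
4    38     s6   fail       73     -4           43
take 2 rows with smallest temp:
   temp sensor status  battery  drift  temp_plus_5
2    25     s7   fail       33     -4           30
3    35     s8   fail       96     -4           40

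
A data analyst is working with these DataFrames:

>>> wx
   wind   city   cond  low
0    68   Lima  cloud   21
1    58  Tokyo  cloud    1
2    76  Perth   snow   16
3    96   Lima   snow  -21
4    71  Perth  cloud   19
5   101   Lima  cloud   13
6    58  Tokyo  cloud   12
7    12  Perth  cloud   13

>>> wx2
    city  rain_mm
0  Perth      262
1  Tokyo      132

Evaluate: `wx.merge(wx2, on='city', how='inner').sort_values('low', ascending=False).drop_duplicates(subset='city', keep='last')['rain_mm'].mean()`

197.0

merge on 'city' (how='inner') → 5 rows:
   wind   city   cond  low  rain_mm
0    58  Tokyo  cloud    1      132
1    76  Perth   snow   16      262
2    71  Perth  cloud   19      262
3    58  Tokyo  cloud   12      132
4    12  Perth  cloud   13      262
sort by low descending:
   wind   city   cond  low  rain_mm
2    71  Perth  cloud   19      262
1    76  Perth   snow   16      262
4    12  Perth  cloud   13      262
3    58  Tokyo  cloud   12      132
0    58  Tokyo  cloud    1      132
drop duplicate city (keep=last):
   wind   city   cond  low  rain_mm
4    12  Perth  cloud   13      262
0    58  Tokyo  cloud    1      132
The mean of column 'rain_mm' is 197.0.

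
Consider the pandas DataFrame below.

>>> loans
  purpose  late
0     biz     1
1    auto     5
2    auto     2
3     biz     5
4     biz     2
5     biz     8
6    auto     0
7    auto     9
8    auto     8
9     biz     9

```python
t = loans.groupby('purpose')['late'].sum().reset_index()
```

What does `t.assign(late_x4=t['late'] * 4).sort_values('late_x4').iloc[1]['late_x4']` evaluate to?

100

group by purpose, sum of late:
purpose
auto    24
biz     25
Name: late, dtype: int64
reset_index():
  purpose  late
0    auto    24
1     biz    25
add column late_x4 = t['late'] * 4:
  purpose  late  late_x4
0    auto    24       96
1     biz    25      100
sort by late_x4:
  purpose  late  late_x4
0    auto    24       96
1     biz    25      100
Reading off the value at position 1, column 'late_x4', we get 100.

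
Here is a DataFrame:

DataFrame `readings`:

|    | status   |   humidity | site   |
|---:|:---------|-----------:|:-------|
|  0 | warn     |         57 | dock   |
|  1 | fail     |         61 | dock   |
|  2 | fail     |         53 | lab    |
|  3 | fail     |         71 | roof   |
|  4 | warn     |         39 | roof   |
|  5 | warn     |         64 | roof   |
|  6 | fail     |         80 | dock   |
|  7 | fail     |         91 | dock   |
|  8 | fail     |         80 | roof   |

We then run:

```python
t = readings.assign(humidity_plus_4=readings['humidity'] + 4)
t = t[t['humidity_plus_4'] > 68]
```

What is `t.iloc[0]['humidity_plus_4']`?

add column humidity_plus_4 = readings['humidity'] + 4:
  status  humidity  site  humidity_plus_4
0   warn        57  dock               61
1   fail        61  dock               65
2   fail        53   lab               57
3   fail        71  roof               75
4   warn        39  roof               43
5   warn        64  roof               68
6   fail        80  dock               84
7   fail        91  dock               95
8   fail        80  roof               84
filter rows where humidity_plus_4 > 68:
  status  humidity  site  humidity_plus_4
3   fail        71  roof               75
6   fail        80  dock               84
7   fail        91  dock               95
8   fail        80  roof               84
Reading off the value at position 0, column 'humidity_plus_4', we get 75.

75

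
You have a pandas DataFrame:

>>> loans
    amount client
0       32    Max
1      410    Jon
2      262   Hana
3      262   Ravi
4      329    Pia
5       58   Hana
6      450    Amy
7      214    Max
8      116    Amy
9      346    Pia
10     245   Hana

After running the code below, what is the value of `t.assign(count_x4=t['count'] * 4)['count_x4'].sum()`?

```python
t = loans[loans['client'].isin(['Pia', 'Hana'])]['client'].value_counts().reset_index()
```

20

filter rows where client in ['Pia', 'Hana']:
    amount client
2      262   Hana
4      329    Pia
5       58   Hana
9      346    Pia
10     245   Hana
value_counts of client:
client
Hana    3
Pia     2
Name: count, dtype: int64
reset_index():
  client  count
0   Hana      3
1    Pia      2
add column count_x4 = t['count'] * 4:
  client  count  count_x4
0   Hana      3        12
1    Pia      2         8
Finally, sum of column 'count_x4' = 20.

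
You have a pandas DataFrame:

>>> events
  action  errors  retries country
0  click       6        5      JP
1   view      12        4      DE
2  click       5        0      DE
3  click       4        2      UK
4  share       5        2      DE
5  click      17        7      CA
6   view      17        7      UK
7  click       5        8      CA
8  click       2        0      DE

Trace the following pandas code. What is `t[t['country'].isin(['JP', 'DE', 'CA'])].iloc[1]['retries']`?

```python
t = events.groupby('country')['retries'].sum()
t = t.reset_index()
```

6

group by country, sum of retries:
country
CA    15
DE     6
JP     5
UK     9
Name: retries, dtype: int64
reset_index():
  country  retries
0      CA       15
1      DE        6
2      JP        5
3      UK        9
filter rows where country in ['JP', 'DE', 'CA']:
  country  retries
0      CA       15
1      DE        6
2      JP        5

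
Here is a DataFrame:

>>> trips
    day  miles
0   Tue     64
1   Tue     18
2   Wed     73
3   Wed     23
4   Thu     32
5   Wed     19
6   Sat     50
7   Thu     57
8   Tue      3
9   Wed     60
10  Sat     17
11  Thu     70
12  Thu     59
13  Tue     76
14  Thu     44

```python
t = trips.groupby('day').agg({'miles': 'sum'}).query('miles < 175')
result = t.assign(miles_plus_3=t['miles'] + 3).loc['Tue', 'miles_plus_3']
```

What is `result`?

group by day, sum of miles:
     miles
day       
Sat     67
Thu    262
Tue    161
Wed    175
filter rows where miles < 175:
     miles
day       
Sat     67
Tue    161
add column miles_plus_3 = t['miles'] + 3:
     miles  miles_plus_3
day                     
Sat     67            70
Tue    161           164

164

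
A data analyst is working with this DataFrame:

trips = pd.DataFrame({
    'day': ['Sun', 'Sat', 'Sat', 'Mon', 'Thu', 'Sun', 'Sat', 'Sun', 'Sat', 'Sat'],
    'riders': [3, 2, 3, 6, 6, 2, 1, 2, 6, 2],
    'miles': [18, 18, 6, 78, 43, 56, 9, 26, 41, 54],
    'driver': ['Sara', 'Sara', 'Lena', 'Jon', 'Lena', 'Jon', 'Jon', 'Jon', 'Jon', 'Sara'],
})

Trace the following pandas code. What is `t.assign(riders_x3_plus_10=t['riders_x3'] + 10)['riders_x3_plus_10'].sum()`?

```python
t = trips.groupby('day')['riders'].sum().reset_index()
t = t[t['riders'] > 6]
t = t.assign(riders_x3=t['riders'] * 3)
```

83

group by day, sum of riders:
day
Mon     6
Sat    14
Sun     7
Thu     6
Name: riders, dtype: int64
reset_index():
   day  riders
0  Mon       6
1  Sat      14
2  Sun       7
3  Thu       6
filter rows where riders > 6:
   day  riders
1  Sat      14
2  Sun       7
add column riders_x3 = t['riders'] * 3:
   day  riders  riders_x3
1  Sat      14         42
2  Sun       7         21
add column riders_x3_plus_10 = t['riders_x3'] + 10:
   day  riders  riders_x3  riders_x3_plus_10
1  Sat      14         42                 52
2  Sun       7         21                 31
So sum() = 83.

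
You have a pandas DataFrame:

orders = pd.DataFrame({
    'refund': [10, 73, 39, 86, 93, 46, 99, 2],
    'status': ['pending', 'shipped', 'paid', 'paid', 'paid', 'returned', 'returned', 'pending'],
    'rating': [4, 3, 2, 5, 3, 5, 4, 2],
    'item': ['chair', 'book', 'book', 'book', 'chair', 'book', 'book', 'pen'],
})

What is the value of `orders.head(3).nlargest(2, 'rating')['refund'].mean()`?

41.5

take first 3 rows:
   refund   status  rating   item
0      10  pending       4  chair
1      73  shipped       3   book
2      39     paid       2   book
take 2 rows with largest rating:
   refund   status  rating   item
0      10  pending       4  chair
1      73  shipped       3   book
Taking the mean of column 'refund' gives 41.5.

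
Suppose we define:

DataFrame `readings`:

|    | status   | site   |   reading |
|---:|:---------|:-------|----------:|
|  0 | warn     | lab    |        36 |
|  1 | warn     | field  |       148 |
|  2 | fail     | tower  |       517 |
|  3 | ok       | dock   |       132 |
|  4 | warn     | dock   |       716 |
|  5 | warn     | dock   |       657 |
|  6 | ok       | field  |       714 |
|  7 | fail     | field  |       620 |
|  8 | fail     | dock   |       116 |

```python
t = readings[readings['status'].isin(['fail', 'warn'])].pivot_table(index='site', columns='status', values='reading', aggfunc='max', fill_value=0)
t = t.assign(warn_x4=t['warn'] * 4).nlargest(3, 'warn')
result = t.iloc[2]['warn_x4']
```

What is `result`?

144

filter rows where status in ['fail', 'warn']:
  status   site  reading
0   warn    lab       36
1   warn  field      148
2   fail  tower      517
4   warn   dock      716
5   warn   dock      657
7   fail  field      620
8   fail   dock      116
pivot: rows=site, cols=status, max(reading):
status  fail  warn
site              
dock     116   716
field    620   148
lab        0    36
tower    517     0
add column warn_x4 = t['warn'] * 4:
status  fail  warn  warn_x4
site                       
dock     116   716     2864
field    620   148      592
lab        0    36      144
tower    517     0        0
take 3 rows with largest warn:
status  fail  warn  warn_x4
site                       
dock     116   716     2864
field    620   148      592
lab        0    36      144
Then the value at position 2, column 'warn_x4': 144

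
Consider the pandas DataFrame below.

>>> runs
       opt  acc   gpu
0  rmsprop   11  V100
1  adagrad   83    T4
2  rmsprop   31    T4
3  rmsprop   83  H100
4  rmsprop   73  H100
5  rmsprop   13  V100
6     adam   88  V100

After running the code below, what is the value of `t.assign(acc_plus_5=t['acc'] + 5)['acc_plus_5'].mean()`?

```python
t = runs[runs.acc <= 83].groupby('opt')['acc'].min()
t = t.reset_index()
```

52.0

filter rows where acc <= 83:
       opt  acc   gpu
0  rmsprop   11  V100
1  adagrad   83    T4
2  rmsprop   31    T4
3  rmsprop   83  H100
4  rmsprop   73  H100
5  rmsprop   13  V100
group by opt, min of acc:
opt
adagrad    83
rmsprop    11
Name: acc, dtype: int64
reset_index():
       opt  acc
0  adagrad   83
1  rmsprop   11
add column acc_plus_5 = t['acc'] + 5:
       opt  acc  acc_plus_5
0  adagrad   83          88
1  rmsprop   11          16
The mean of column 'acc_plus_5' is 52.0.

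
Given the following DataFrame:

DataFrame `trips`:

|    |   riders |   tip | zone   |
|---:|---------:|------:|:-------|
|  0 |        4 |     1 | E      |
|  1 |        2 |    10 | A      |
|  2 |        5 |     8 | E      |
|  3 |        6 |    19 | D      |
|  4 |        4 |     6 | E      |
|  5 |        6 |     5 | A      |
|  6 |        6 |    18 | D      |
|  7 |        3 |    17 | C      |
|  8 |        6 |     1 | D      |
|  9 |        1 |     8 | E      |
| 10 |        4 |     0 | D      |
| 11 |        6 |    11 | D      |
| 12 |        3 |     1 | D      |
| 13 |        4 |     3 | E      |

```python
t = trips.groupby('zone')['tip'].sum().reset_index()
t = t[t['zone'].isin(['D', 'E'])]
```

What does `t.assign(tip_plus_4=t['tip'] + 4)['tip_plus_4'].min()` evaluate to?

30

group by zone, sum of tip:
zone
A    15
C    17
D    50
E    26
Name: tip, dtype: int64
reset_index():
  zone  tip
0    A   15
1    C   17
2    D   50
3    E   26
filter rows where zone in ['D', 'E']:
  zone  tip
2    D   50
3    E   26
add column tip_plus_4 = t['tip'] + 4:
  zone  tip  tip_plus_4
2    D   50          54
3    E   26          30
Hence 30.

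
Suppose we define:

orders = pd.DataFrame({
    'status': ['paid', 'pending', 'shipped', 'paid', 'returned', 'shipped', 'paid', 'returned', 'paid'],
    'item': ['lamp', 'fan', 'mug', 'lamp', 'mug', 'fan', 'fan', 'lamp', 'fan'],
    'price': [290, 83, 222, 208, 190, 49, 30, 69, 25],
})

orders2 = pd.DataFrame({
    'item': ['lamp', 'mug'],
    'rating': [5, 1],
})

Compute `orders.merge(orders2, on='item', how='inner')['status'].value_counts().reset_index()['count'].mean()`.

1.66666666667

merge on 'item' (how='inner') → 5 rows:
     status  item  price  rating
0      paid  lamp    290       5
1   shipped   mug    222       1
2      paid  lamp    208       5
3  returned   mug    190       1
4  returned  lamp     69       5
value_counts of status:
status
paid        2
returned    2
shipped     1
Name: count, dtype: int64
reset_index():
     status  count
0      paid      2
1  returned      2
2   shipped      1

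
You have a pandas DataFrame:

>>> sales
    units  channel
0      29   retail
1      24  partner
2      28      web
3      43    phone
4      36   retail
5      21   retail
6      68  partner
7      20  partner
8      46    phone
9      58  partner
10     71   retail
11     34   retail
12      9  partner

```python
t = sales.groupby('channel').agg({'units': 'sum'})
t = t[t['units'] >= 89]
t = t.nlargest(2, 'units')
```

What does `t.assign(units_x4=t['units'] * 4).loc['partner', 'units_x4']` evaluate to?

group by channel, sum of units:
         units
channel       
partner    179
phone       89
retail     191
web         28
filter rows where units >= 89:
         units
channel       
partner    179
phone       89
retail     191
take 2 rows with largest units:
         units
channel       
retail     191
partner    179
add column units_x4 = t['units'] * 4:
         units  units_x4
channel                 
retail     191       764
partner    179       716
Finally, value at row 'partner', column 'units_x4' = 716.

716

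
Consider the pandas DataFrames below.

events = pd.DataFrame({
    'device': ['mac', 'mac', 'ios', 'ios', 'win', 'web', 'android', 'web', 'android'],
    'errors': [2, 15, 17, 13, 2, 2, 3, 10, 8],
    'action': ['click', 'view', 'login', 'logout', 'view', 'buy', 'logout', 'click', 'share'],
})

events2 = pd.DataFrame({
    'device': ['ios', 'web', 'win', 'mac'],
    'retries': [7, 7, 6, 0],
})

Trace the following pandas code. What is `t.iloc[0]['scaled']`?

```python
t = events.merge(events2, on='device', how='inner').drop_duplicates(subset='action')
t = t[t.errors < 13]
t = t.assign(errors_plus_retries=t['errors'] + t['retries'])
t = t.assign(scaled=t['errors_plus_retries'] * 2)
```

4

merge on 'device' (how='inner') → 7 rows:
  device  errors  action  retries
0    mac       2   click        0
1    mac      15    view        0
2    ios      17   login        7
3    ios      13  logout        7
4    win       2    view        6
5    web       2     buy        7
6    web      10   click        7
drop duplicate action (keep=first):
  device  errors  action  retries
0    mac       2   click        0
1    mac      15    view        0
2    ios      17   login        7
3    ios      13  logout        7
5    web       2     buy        7
filter rows where errors < 13:
  device  errors action  retries
0    mac       2  click        0
5    web       2    buy        7
add column errors_plus_retries = t['errors'] + t['retries']:
  device  errors action  retries  errors_plus_retries
0    mac       2  click        0                    2
5    web       2    buy        7                    9
add column scaled = t['errors_plus_retries'] * 2:
  device  errors action  retries  errors_plus_retries  scaled
0    mac       2  click        0                    2       4
5    web       2    buy        7                    9      18
value at position 0, column 'scaled' → 4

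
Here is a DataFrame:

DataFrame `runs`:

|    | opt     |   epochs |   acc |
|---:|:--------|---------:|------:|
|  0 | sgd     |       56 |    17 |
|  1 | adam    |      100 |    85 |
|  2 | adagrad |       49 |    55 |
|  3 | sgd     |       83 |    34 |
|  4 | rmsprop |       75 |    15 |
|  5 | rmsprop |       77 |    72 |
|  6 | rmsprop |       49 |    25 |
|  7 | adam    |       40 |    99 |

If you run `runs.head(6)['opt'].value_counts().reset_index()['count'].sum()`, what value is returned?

6

take first 6 rows:
       opt  epochs  acc
0      sgd      56   17
1     adam     100   85
2  adagrad      49   55
3      sgd      83   34
4  rmsprop      75   15
5  rmsprop      77   72
value_counts of opt:
opt
sgd        2
rmsprop    2
adam       1
adagrad    1
Name: count, dtype: int64
reset_index():
       opt  count
0      sgd      2
1  rmsprop      2
2     adam      1
3  adagrad      1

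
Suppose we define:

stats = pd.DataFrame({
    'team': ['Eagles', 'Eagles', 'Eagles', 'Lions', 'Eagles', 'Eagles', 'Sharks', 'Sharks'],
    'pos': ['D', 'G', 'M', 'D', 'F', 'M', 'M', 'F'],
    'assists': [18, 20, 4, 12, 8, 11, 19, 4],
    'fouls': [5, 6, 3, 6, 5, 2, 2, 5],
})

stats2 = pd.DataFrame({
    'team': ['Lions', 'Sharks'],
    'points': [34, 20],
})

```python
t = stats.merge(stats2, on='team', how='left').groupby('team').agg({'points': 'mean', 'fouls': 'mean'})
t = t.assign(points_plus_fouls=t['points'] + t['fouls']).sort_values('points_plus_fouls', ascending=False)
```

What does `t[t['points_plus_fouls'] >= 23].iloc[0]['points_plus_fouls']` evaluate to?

merge on 'team' (how='left') → 8 rows:
     team pos  assists  fouls  points
0  Eagles   D       18      5     NaN
1  Eagles   G       20      6     NaN
2  Eagles   M        4      3     NaN
3   Lions   D       12      6    34.0
4  Eagles   F        8      5     NaN
5  Eagles   M       11      2     NaN
6  Sharks   M       19      2    20.0
7  Sharks   F        4      5    20.0
group by team: mean(points), mean(fouls):
        points  fouls
team                 
Eagles     NaN    4.2
Lions     34.0    6.0
Sharks    20.0    3.5
add column points_plus_fouls = t['points'] + t['fouls']:
        points  fouls  points_plus_fouls
team                                    
Eagles     NaN    4.2                NaN
Lions     34.0    6.0               40.0
Sharks    20.0    3.5               23.5
sort by points_plus_fouls descending:
        points  fouls  points_plus_fouls
team                                    
Lions     34.0    6.0               40.0
Sharks    20.0    3.5               23.5
Eagles     NaN    4.2                NaN
filter rows where points_plus_fouls >= 23:
        points  fouls  points_plus_fouls
team                                    
Lions     34.0    6.0               40.0
Sharks    20.0    3.5               23.5

40.0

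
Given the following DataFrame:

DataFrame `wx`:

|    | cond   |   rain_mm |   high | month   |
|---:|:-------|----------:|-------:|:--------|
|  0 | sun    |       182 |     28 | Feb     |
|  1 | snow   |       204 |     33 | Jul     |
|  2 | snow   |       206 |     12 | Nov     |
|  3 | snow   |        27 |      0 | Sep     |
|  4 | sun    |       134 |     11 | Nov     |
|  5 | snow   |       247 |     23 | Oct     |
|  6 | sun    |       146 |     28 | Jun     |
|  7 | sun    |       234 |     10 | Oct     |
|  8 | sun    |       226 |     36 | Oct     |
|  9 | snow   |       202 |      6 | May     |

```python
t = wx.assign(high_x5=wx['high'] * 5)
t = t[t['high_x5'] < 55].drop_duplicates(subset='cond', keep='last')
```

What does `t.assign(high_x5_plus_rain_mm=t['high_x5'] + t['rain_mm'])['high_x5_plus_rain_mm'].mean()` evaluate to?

258.0

add column high_x5 = wx['high'] * 5:
   cond  rain_mm  high month  high_x5
0   sun      182    28   Feb      140
1  snow      204    33   Jul      165
2  snow      206    12   Nov       60
3  snow       27     0   Sep        0
4   sun      134    11   Nov       55
5  snow      247    23   Oct      115
6   sun      146    28   Jun      140
7   sun      234    10   Oct       50
8   sun      226    36   Oct      180
9  snow      202     6   May       30
filter rows where high_x5 < 55:
   cond  rain_mm  high month  high_x5
3  snow       27     0   Sep        0
7   sun      234    10   Oct       50
9  snow      202     6   May       30
drop duplicate cond (keep=last):
   cond  rain_mm  high month  high_x5
7   sun      234    10   Oct       50
9  snow      202     6   May       30
add column high_x5_plus_rain_mm = t['high_x5'] + t['rain_mm']:
   cond  rain_mm  high month  high_x5  high_x5_plus_rain_mm
7   sun      234    10   Oct       50                   284
9  snow      202     6   May       30                   232
Then the mean of column 'high_x5_plus_rain_mm': 258.0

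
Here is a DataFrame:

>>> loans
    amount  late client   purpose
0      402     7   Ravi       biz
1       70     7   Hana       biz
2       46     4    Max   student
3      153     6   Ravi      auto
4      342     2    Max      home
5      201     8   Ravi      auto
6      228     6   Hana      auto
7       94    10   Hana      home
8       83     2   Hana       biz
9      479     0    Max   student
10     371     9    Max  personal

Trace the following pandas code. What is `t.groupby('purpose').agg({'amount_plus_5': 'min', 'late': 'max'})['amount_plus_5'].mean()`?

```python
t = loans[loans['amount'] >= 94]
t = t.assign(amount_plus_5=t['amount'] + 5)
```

304.8

filter rows where amount >= 94:
    amount  late client   purpose
0      402     7   Ravi       biz
3      153     6   Ravi      auto
4      342     2    Max      home
5      201     8   Ravi      auto
6      228     6   Hana      auto
7       94    10   Hana      home
9      479     0    Max   student
10     371     9    Max  personal
add column amount_plus_5 = t['amount'] + 5:
    amount  late client   purpose  amount_plus_5
0      402     7   Ravi       biz            407
3      153     6   Ravi      auto            158
4      342     2    Max      home            347
5      201     8   Ravi      auto            206
6      228     6   Hana      auto            233
7       94    10   Hana      home             99
9      479     0    Max   student            484
10     371     9    Max  personal            376
group by purpose: min(amount_plus_5), max(late):
          amount_plus_5  late
purpose                      
auto                158     8
biz                 407     7
home                 99    10
personal            376     9
student             484     0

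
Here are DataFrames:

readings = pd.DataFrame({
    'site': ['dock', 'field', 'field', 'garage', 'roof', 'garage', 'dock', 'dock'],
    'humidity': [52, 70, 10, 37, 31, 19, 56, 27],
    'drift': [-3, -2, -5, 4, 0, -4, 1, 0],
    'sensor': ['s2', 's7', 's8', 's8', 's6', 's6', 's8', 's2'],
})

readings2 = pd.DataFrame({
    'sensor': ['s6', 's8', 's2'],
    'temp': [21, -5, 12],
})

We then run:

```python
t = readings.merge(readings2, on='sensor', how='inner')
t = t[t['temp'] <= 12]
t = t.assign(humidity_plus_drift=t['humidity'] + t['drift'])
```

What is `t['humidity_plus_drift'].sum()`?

merge on 'sensor' (how='inner') → 7 rows:
     site  humidity  drift sensor  temp
0    dock        52     -3     s2    12
1   field        10     -5     s8    -5
2  garage        37      4     s8    -5
3    roof        31      0     s6    21
4  garage        19     -4     s6    21
5    dock        56      1     s8    -5
6    dock        27      0     s2    12
filter rows where temp <= 12:
     site  humidity  drift sensor  temp
0    dock        52     -3     s2    12
1   field        10     -5     s8    -5
2  garage        37      4     s8    -5
5    dock        56      1     s8    -5
6    dock        27      0     s2    12
add column humidity_plus_drift = t['humidity'] + t['drift']:
     site  humidity  drift sensor  temp  humidity_plus_drift
0    dock        52     -3     s2    12                   49
1   field        10     -5     s8    -5                    5
2  garage        37      4     s8    -5                   41
5    dock        56      1     s8    -5                   57
6    dock        27      0     s2    12                   27
So sum() = 179.

179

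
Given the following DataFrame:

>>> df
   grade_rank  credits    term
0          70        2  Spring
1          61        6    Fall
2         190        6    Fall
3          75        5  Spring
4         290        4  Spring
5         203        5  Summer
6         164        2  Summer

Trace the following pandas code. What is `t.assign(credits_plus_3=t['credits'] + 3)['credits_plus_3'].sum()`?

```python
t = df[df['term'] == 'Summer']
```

13

filter rows where term == 'Summer':
   grade_rank  credits    term
5         203        5  Summer
6         164        2  Summer
add column credits_plus_3 = t['credits'] + 3:
   grade_rank  credits    term  credits_plus_3
5         203        5  Summer               8
6         164        2  Summer               5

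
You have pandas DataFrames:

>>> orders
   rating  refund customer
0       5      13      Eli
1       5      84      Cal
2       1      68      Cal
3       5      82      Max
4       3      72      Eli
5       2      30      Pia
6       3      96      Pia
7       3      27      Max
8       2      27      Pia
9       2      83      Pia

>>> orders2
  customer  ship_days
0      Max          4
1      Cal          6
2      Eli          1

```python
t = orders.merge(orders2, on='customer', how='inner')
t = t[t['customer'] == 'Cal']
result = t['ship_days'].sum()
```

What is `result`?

merge on 'customer' (how='inner') → 6 rows:
   rating  refund customer  ship_days
0       5      13      Eli          1
1       5      84      Cal          6
2       1      68      Cal          6
3       5      82      Max          4
4       3      72      Eli          1
5       3      27      Max          4
filter rows where customer == 'Cal':
   rating  refund customer  ship_days
1       5      84      Cal          6
2       1      68      Cal          6
Reading off the sum of column 'ship_days', we get 12.

12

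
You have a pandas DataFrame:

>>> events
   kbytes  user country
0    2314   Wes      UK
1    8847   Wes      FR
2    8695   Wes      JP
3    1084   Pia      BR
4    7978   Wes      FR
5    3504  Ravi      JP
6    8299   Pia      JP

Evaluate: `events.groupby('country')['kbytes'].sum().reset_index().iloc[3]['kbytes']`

2314

group by country, sum of kbytes:
country
BR     1084
FR    16825
JP    20498
UK     2314
Name: kbytes, dtype: int64
reset_index():
  country  kbytes
0      BR    1084
1      FR   16825
2      JP   20498
3      UK    2314
So iloc[3]['kbytes'] = 2314.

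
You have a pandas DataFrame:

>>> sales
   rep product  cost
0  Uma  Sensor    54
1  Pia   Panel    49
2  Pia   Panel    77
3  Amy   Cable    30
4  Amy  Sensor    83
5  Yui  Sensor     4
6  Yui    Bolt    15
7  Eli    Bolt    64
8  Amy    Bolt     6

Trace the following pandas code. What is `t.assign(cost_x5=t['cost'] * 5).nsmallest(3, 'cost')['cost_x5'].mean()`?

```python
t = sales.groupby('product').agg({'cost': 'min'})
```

group by product, min of cost:
         cost
product      
Bolt        6
Cable      30
Panel      49
Sensor      4
add column cost_x5 = t['cost'] * 5:
         cost  cost_x5
product               
Bolt        6       30
Cable      30      150
Panel      49      245
Sensor      4       20
take 3 rows with smallest cost:
         cost  cost_x5
product               
Sensor      4       20
Bolt        6       30
Cable      30      150
Hence 66.6666666667.

66.6666666667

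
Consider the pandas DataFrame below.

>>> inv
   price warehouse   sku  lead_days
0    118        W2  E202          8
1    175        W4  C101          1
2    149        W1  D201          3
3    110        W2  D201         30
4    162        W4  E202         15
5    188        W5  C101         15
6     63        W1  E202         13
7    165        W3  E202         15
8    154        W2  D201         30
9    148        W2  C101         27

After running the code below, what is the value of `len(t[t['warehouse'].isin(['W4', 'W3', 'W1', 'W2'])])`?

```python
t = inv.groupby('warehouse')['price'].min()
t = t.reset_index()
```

group by warehouse, min of price:
warehouse
W1     63
W2    110
W3    165
W4    162
W5    188
Name: price, dtype: int64
reset_index():
  warehouse  price
0        W1     63
1        W2    110
2        W3    165
3        W4    162
4        W5    188
filter rows where warehouse in ['W4', 'W3', 'W1', 'W2']:
  warehouse  price
0        W1     63
1        W2    110
2        W3    165
3        W4    162

4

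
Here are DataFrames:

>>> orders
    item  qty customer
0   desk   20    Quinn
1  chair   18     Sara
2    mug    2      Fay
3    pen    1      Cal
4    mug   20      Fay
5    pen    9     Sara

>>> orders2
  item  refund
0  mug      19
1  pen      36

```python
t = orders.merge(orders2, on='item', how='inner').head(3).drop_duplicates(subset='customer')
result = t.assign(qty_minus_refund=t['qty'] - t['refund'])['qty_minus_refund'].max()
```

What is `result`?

merge on 'item' (how='inner') → 4 rows:
  item  qty customer  refund
0  mug    2      Fay      19
1  pen    1      Cal      36
2  mug   20      Fay      19
3  pen    9     Sara      36
take first 3 rows:
  item  qty customer  refund
0  mug    2      Fay      19
1  pen    1      Cal      36
2  mug   20      Fay      19
drop duplicate customer (keep=first):
  item  qty customer  refund
0  mug    2      Fay      19
1  pen    1      Cal      36
add column qty_minus_refund = t['qty'] - t['refund']:
  item  qty customer  refund  qty_minus_refund
0  mug    2      Fay      19               -17
1  pen    1      Cal      36               -35

-17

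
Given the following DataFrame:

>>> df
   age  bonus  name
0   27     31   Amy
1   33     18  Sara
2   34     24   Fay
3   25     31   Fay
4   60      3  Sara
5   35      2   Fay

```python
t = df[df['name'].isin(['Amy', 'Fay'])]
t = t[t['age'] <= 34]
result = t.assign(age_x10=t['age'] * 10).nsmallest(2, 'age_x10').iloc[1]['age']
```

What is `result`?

27

filter rows where name in ['Amy', 'Fay']:
   age  bonus name
0   27     31  Amy
2   34     24  Fay
3   25     31  Fay
5   35      2  Fay
filter rows where age <= 34:
   age  bonus name
0   27     31  Amy
2   34     24  Fay
3   25     31  Fay
add column age_x10 = t['age'] * 10:
   age  bonus name  age_x10
0   27     31  Amy      270
2   34     24  Fay      340
3   25     31  Fay      250
take 2 rows with smallest age_x10:
   age  bonus name  age_x10
3   25     31  Fay      250
0   27     31  Amy      270
Finally, value at position 1, column 'age' = 27.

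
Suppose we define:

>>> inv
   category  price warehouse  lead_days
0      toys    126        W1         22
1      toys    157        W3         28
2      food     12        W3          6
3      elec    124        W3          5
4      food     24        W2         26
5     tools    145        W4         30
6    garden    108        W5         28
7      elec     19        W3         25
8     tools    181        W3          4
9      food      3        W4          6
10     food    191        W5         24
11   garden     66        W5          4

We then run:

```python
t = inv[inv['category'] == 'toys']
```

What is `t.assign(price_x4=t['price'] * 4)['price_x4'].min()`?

504

filter rows where category == 'toys':
  category  price warehouse  lead_days
0     toys    126        W1         22
1     toys    157        W3         28
add column price_x4 = t['price'] * 4:
  category  price warehouse  lead_days  price_x4
0     toys    126        W1         22       504
1     toys    157        W3         28       628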